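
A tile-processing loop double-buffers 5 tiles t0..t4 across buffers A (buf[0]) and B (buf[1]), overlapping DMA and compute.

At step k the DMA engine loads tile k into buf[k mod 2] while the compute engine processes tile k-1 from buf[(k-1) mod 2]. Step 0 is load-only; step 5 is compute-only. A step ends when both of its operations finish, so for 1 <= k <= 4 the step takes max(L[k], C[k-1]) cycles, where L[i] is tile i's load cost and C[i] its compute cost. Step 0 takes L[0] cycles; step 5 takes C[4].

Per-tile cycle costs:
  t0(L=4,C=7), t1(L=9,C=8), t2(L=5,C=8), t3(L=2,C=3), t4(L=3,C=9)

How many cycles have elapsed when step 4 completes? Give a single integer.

end_cycle[4] = 32

  0. 4=4c; end=4; A:t0 B:-
  1. max(9,7)=9c; end=13; A:t0 B:t1
  2. max(5,8)=8c; end=21; A:t2 B:t1
  3. max(2,8)=8c; end=29; A:t2 B:t3
  4. max(3,3)=3c; end=32; A:t4 B:t3
  5. 9=9c; end=41; A:t4 B:t3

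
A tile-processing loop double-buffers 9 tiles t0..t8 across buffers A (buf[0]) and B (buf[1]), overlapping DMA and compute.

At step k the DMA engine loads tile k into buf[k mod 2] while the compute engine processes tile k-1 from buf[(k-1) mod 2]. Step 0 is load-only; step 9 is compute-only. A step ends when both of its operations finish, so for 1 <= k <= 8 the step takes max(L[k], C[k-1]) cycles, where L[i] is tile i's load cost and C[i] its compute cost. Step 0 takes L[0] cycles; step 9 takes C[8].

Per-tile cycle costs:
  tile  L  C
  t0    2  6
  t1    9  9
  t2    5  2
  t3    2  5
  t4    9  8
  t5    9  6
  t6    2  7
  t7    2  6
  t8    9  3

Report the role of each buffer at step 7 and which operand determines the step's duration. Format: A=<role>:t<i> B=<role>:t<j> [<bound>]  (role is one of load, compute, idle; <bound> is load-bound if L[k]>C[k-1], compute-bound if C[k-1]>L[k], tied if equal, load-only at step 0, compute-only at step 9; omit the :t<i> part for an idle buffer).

[0] DMA t0→A (2c) ∥ CU idle ⇒ 2c, clock 2
[1] DMA t1→B (9c) ∥ CU A:t0 (6c) ⇒ 9c, clock 11
[2] DMA t2→A (5c) ∥ CU B:t1 (9c) ⇒ 9c, clock 20
[3] DMA t3→B (2c) ∥ CU A:t2 (2c) ⇒ 2c, clock 22
[4] DMA t4→A (9c) ∥ CU B:t3 (5c) ⇒ 9c, clock 31
[5] DMA t5→B (9c) ∥ CU A:t4 (8c) ⇒ 9c, clock 40
[6] DMA t6→A (2c) ∥ CU B:t5 (6c) ⇒ 6c, clock 46
[7] DMA t7→B (2c) ∥ CU A:t6 (7c) ⇒ 7c, clock 53
[8] DMA t8→A (9c) ∥ CU B:t7 (6c) ⇒ 9c, clock 62
[9] DMA idle ∥ CU A:t8 (3c) ⇒ 3c, clock 65

step 7: A=compute:t6 B=load:t7 [compute-bound]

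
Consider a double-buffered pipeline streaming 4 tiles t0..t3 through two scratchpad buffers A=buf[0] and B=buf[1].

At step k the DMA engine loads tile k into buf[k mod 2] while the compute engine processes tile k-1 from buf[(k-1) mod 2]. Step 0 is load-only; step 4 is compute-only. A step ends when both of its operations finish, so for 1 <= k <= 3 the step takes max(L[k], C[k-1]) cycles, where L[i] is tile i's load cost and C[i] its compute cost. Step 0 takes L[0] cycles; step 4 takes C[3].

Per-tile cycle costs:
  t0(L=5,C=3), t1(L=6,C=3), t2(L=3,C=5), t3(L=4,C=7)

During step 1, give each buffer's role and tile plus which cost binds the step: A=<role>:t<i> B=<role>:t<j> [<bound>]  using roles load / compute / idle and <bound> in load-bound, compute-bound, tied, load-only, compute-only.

k=0 load=t0/5c comp=- wait=5 total=5
k=1 load=t1/6c comp=t0/3c wait=6 total=11
k=2 load=t2/3c comp=t1/3c wait=3 total=14
k=3 load=t3/4c comp=t2/5c wait=5 total=19
k=4 load=- comp=t3/7c wait=7 total=26

step 1: A=compute:t0 B=load:t1 [load-bound]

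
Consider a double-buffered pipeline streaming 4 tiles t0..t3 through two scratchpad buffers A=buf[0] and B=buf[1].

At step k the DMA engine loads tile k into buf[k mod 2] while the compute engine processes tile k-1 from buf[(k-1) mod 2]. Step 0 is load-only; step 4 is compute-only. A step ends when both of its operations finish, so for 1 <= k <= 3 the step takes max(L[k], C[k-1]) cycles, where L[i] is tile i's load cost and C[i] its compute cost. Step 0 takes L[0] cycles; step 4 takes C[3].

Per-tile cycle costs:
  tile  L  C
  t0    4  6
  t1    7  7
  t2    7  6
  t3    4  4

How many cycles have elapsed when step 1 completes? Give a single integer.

end_cycle[1] = 11

step 0: L[0]=4 → dur=4, Σ=4 | A=load:t0 B=idle [load-only]
step 1: L[1]=7 C[0]=6 → dur=7, Σ=11 | A=compute:t0 B=load:t1 [load-bound]
step 2: L[2]=7 C[1]=7 → dur=7, Σ=18 | A=load:t2 B=compute:t1 [tied]
step 3: L[3]=4 C[2]=6 → dur=6, Σ=24 | A=compute:t2 B=load:t3 [compute-bound]
step 4: C[3]=4 → dur=4, Σ=28 | A=idle B=compute:t3 [compute-only]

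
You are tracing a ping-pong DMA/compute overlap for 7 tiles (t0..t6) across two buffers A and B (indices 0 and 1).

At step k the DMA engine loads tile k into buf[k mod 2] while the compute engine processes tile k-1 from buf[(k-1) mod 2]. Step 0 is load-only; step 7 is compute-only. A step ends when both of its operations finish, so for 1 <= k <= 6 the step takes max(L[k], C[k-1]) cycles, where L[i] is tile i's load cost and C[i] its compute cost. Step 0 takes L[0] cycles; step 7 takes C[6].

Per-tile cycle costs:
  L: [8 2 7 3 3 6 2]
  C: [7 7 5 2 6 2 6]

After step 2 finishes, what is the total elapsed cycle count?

end_cycle[2] = 22

  0. 8=8c; end=8; A:t0 B:-
  1. max(2,7)=7c; end=15; A:t0 B:t1
  2. max(7,7)=7c; end=22; A:t2 B:t1
  3. max(3,5)=5c; end=27; A:t2 B:t3
  4. max(3,2)=3c; end=30; A:t4 B:t3
  5. max(6,6)=6c; end=36; A:t4 B:t5
  6. max(2,2)=2c; end=38; A:t6 B:t5
  7. 6=6c; end=44; A:t6 B:t5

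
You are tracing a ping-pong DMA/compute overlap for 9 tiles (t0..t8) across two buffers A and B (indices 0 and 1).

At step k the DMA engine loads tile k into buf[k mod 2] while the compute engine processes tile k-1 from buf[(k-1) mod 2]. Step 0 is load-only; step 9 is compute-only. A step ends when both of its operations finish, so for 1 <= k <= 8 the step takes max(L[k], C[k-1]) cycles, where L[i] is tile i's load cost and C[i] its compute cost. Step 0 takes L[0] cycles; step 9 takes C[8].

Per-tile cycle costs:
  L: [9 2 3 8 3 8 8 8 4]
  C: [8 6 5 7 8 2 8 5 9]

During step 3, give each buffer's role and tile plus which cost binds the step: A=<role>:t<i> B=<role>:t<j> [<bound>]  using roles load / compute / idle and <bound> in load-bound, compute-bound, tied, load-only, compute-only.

step 3: A=compute:t2 B=load:t3 [load-bound]

  0. 9=9c; end=9; A:t0 B:-
  1. max(2,8)=8c; end=17; A:t0 B:t1
  2. max(3,6)=6c; end=23; A:t2 B:t1
  3. max(8,5)=8c; end=31; A:t2 B:t3
  4. max(3,7)=7c; end=38; A:t4 B:t3
  5. max(8,8)=8c; end=46; A:t4 B:t5
  6. max(8,2)=8c; end=54; A:t6 B:t5
  7. max(8,8)=8c; end=62; A:t6 B:t7
  8. max(4,5)=5c; end=67; A:t8 B:t7
  9. 9=9c; end=76; A:t8 B:t7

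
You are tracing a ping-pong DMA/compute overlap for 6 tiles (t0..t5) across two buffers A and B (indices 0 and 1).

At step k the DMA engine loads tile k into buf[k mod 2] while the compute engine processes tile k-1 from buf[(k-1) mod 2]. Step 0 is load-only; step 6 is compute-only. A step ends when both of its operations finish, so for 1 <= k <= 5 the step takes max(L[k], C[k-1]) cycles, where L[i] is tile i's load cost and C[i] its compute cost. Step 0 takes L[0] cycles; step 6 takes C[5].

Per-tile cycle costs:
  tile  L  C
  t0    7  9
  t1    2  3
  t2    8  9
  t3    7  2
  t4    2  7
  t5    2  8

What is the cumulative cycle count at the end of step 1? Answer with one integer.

step 0: L[0]=7 → dur=7, Σ=7 | A=load:t0 B=idle [load-only]
step 1: L[1]=2 C[0]=9 → dur=9, Σ=16 | A=compute:t0 B=load:t1 [compute-bound]
step 2: L[2]=8 C[1]=3 → dur=8, Σ=24 | A=load:t2 B=compute:t1 [load-bound]
step 3: L[3]=7 C[2]=9 → dur=9, Σ=33 | A=compute:t2 B=load:t3 [compute-bound]
step 4: L[4]=2 C[3]=2 → dur=2, Σ=35 | A=load:t4 B=compute:t3 [tied]
step 5: L[5]=2 C[4]=7 → dur=7, Σ=42 | A=compute:t4 B=load:t5 [compute-bound]
step 6: C[5]=8 → dur=8, Σ=50 | A=idle B=compute:t5 [compute-only]

end_cycle[1] = 16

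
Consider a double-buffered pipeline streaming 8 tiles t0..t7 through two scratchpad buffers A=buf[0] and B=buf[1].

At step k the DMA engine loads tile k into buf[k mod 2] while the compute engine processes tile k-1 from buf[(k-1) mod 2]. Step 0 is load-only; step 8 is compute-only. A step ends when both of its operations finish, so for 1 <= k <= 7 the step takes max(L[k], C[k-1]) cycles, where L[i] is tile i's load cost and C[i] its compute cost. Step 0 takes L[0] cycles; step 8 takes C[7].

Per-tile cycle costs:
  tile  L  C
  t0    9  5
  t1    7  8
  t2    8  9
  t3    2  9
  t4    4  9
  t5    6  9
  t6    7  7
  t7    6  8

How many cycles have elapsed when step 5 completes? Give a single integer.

end_cycle[5] = 51

  0. 9=9c; end=9; A:t0 B:-
  1. max(7,5)=7c; end=16; A:t0 B:t1
  2. max(8,8)=8c; end=24; A:t2 B:t1
  3. max(2,9)=9c; end=33; A:t2 B:t3
  4. max(4,9)=9c; end=42; A:t4 B:t3
  5. max(6,9)=9c; end=51; A:t4 B:t5
  6. max(7,9)=9c; end=60; A:t6 B:t5
  7. max(6,7)=7c; end=67; A:t6 B:t7
  8. 8=8c; end=75; A:t6 B:t7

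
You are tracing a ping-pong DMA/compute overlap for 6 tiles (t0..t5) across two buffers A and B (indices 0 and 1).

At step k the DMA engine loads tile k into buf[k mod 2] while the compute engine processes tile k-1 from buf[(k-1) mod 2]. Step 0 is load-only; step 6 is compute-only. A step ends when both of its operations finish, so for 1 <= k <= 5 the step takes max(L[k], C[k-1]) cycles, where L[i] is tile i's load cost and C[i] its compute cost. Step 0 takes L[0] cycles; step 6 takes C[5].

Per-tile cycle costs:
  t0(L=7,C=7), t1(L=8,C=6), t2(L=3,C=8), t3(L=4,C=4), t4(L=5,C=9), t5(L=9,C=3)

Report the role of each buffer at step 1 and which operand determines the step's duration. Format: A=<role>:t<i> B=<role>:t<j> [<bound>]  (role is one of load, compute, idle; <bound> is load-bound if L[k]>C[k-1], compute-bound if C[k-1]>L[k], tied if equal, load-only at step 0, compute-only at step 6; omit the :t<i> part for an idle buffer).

[0] DMA t0→A (7c) ∥ CU idle ⇒ 7c, clock 7
[1] DMA t1→B (8c) ∥ CU A:t0 (7c) ⇒ 8c, clock 15
[2] DMA t2→A (3c) ∥ CU B:t1 (6c) ⇒ 6c, clock 21
[3] DMA t3→B (4c) ∥ CU A:t2 (8c) ⇒ 8c, clock 29
[4] DMA t4→A (5c) ∥ CU B:t3 (4c) ⇒ 5c, clock 34
[5] DMA t5→B (9c) ∥ CU A:t4 (9c) ⇒ 9c, clock 43
[6] DMA idle ∥ CU B:t5 (3c) ⇒ 3c, clock 46

step 1: A=compute:t0 B=load:t1 [load-bound]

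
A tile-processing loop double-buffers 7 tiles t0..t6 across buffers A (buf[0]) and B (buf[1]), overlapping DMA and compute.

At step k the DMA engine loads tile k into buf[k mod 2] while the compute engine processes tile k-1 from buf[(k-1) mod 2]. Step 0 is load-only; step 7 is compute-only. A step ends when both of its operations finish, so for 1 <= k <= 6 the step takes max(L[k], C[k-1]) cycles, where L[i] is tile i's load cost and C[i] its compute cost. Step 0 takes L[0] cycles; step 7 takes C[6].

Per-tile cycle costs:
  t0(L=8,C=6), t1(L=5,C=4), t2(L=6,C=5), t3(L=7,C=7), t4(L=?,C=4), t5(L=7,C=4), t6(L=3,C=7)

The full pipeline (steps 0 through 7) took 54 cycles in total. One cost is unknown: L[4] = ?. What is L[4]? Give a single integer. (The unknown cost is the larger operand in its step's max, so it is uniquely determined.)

step 0 = dur = L[0]=8 = 8
step 1 = dur = max(L[1]=5, C[0]=6) = 6
step 2 = dur = max(L[2]=6, C[1]=4) = 6
step 3 = dur = max(L[3]=7, C[2]=5) = 7
step 4 = dur = max(L[4]=?, C[3]=7) = L[4]  (unknown; binding)
step 5 = dur = max(L[5]=7, C[4]=4) = 7
step 6 = dur = max(L[6]=3, C[5]=4) = 4
step 7 = dur = C[6]=7 = 7
sum of known step durations = 45
dur[4] = total - known = 54 - 45 = 9
L[4] is the binding max in step 4, so L[4] = dur[4] = 9

L[4] = 9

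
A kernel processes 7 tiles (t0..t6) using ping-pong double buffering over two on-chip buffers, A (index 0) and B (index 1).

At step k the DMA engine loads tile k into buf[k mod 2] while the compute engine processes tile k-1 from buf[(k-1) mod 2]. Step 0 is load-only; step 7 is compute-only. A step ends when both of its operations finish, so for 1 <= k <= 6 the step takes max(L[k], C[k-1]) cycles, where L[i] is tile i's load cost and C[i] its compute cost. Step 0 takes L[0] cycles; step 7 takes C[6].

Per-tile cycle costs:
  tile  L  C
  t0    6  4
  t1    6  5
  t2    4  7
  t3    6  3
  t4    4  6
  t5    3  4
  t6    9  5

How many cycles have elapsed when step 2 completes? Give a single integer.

end_cycle[2] = 17

[0] DMA t0→A (6c) ∥ CU idle ⇒ 6c, clock 6
[1] DMA t1→B (6c) ∥ CU A:t0 (4c) ⇒ 6c, clock 12
[2] DMA t2→A (4c) ∥ CU B:t1 (5c) ⇒ 5c, clock 17
[3] DMA t3→B (6c) ∥ CU A:t2 (7c) ⇒ 7c, clock 24
[4] DMA t4→A (4c) ∥ CU B:t3 (3c) ⇒ 4c, clock 28
[5] DMA t5→B (3c) ∥ CU A:t4 (6c) ⇒ 6c, clock 34
[6] DMA t6→A (9c) ∥ CU B:t5 (4c) ⇒ 9c, clock 43
[7] DMA idle ∥ CU A:t6 (5c) ⇒ 5c, clock 48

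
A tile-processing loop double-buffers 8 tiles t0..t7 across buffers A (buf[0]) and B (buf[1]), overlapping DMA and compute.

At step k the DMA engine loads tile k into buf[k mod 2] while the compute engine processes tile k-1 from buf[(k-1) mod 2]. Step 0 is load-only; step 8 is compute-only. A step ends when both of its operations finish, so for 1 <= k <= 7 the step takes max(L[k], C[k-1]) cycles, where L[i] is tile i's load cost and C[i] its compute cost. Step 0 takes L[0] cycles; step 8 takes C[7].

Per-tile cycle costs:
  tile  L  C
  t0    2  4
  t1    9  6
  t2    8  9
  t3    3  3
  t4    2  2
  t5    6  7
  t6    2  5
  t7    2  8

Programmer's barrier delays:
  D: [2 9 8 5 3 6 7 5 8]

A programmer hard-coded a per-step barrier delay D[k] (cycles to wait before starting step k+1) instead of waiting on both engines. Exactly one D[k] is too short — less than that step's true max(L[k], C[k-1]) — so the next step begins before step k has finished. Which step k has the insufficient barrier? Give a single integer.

[0] required=L[0]=2=2 vs D=2 ok
[1] required=max(L[1]=9,C[0]=4)=9 vs D=9 ok
[2] required=max(L[2]=8,C[1]=6)=8 vs D=8 ok
[3] required=max(L[3]=3,C[2]=9)=9 vs D=5 SHORT
[4] required=max(L[4]=2,C[3]=3)=3 vs D=3 ok
[5] required=max(L[5]=6,C[4]=2)=6 vs D=6 ok
[6] required=max(L[6]=2,C[5]=7)=7 vs D=7 ok
[7] required=max(L[7]=2,C[6]=5)=5 vs D=5 ok
[8] required=C[7]=8=8 vs D=8 ok

hazard at step 3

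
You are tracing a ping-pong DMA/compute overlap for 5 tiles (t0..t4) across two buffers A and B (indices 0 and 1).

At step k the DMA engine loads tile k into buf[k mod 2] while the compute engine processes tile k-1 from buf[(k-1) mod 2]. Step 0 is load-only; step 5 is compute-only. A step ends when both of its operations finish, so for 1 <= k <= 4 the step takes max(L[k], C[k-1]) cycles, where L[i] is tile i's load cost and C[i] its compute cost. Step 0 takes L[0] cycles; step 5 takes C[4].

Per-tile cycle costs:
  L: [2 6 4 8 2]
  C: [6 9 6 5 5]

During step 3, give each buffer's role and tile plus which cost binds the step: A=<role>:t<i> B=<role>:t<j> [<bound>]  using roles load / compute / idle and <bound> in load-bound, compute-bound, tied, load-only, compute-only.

[0] DMA t0→A (2c) ∥ CU idle ⇒ 2c, clock 2
[1] DMA t1→B (6c) ∥ CU A:t0 (6c) ⇒ 6c, clock 8
[2] DMA t2→A (4c) ∥ CU B:t1 (9c) ⇒ 9c, clock 17
[3] DMA t3→B (8c) ∥ CU A:t2 (6c) ⇒ 8c, clock 25
[4] DMA t4→A (2c) ∥ CU B:t3 (5c) ⇒ 5c, clock 30
[5] DMA idle ∥ CU A:t4 (5c) ⇒ 5c, clock 35

step 3: A=compute:t2 B=load:t3 [load-bound]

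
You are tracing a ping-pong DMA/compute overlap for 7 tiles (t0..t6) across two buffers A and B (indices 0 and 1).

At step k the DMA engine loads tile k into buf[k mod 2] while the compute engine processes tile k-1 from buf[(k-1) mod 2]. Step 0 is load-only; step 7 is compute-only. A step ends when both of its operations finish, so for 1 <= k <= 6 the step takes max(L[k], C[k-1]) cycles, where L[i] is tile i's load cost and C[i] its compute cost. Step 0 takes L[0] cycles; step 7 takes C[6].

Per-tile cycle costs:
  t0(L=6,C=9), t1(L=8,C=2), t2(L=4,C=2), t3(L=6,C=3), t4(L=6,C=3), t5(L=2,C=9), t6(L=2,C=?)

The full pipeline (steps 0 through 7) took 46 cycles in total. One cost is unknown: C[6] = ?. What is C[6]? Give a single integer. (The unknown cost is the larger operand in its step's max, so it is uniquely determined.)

C[6] = 3

step 0 = dur = L[0]=6 = 6
step 1 = dur = max(L[1]=8, C[0]=9) = 9
step 2 = dur = max(L[2]=4, C[1]=2) = 4
step 3 = dur = max(L[3]=6, C[2]=2) = 6
step 4 = dur = max(L[4]=6, C[3]=3) = 6
step 5 = dur = max(L[5]=2, C[4]=3) = 3
step 6 = dur = max(L[6]=2, C[5]=9) = 9
step 7 = dur = C[6]=? = C[6]  (unknown; binding)
sum of known step durations = 43
dur[7] = total - known = 46 - 43 = 3
C[6] is the binding max in step 7, so C[6] = dur[7] = 3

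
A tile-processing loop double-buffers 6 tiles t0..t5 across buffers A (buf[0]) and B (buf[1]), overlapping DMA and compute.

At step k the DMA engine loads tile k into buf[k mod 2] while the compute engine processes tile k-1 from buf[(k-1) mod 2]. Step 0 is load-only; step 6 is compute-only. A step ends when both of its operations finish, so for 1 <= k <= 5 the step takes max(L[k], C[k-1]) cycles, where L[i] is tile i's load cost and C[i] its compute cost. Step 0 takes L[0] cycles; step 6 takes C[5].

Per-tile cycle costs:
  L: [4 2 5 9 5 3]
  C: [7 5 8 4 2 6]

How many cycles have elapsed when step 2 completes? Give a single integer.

  0. 4=4c; end=4; A:t0 B:-
  1. max(2,7)=7c; end=11; A:t0 B:t1
  2. max(5,5)=5c; end=16; A:t2 B:t1
  3. max(9,8)=9c; end=25; A:t2 B:t3
  4. max(5,4)=5c; end=30; A:t4 B:t3
  5. max(3,2)=3c; end=33; A:t4 B:t5
  6. 6=6c; end=39; A:t4 B:t5

end_cycle[2] = 16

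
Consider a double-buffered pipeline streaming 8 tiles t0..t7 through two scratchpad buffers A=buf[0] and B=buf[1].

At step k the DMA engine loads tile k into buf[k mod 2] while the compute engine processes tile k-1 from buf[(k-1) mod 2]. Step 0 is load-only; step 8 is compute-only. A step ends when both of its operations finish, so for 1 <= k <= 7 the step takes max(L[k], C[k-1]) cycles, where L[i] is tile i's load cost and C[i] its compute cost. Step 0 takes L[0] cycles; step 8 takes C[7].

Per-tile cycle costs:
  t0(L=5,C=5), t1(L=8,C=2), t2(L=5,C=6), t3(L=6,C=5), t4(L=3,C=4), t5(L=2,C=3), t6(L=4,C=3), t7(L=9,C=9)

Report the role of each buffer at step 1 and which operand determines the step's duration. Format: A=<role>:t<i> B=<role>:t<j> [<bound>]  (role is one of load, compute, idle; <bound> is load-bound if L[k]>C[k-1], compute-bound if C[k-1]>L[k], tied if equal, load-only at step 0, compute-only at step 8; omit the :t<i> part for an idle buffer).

  0. 5=5c; end=5; A:t0 B:-
  1. max(8,5)=8c; end=13; A:t0 B:t1
  2. max(5,2)=5c; end=18; A:t2 B:t1
  3. max(6,6)=6c; end=24; A:t2 B:t3
  4. max(3,5)=5c; end=29; A:t4 B:t3
  5. max(2,4)=4c; end=33; A:t4 B:t5
  6. max(4,3)=4c; end=37; A:t6 B:t5
  7. max(9,3)=9c; end=46; A:t6 B:t7
  8. 9=9c; end=55; A:t6 B:t7

step 1: A=compute:t0 B=load:t1 [load-bound]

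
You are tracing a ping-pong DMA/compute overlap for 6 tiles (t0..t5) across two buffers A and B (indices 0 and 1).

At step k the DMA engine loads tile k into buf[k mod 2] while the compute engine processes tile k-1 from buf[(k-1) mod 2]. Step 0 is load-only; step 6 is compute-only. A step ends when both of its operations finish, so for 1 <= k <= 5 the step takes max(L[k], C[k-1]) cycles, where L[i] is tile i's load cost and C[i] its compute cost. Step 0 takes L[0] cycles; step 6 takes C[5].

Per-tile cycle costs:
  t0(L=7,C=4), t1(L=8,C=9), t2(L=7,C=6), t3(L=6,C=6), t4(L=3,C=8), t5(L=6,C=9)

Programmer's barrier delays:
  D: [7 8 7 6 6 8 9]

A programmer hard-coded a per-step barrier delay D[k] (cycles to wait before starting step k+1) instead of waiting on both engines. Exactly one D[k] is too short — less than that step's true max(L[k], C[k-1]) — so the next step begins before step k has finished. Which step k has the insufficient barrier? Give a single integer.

hazard at step 2

k=0 barrier L[0]=7→7c, D[0]=7 ok
k=1 barrier max(L[1]=8,C[0]=4)→8c, D[1]=8 ok
k=2 barrier max(L[2]=7,C[1]=9)→9c, D[2]=7 SHORT
k=3 barrier max(L[3]=6,C[2]=6)→6c, D[3]=6 ok
k=4 barrier max(L[4]=3,C[3]=6)→6c, D[4]=6 ok
k=5 barrier max(L[5]=6,C[4]=8)→8c, D[5]=8 ok
k=6 barrier C[5]=9→9c, D[6]=9 ok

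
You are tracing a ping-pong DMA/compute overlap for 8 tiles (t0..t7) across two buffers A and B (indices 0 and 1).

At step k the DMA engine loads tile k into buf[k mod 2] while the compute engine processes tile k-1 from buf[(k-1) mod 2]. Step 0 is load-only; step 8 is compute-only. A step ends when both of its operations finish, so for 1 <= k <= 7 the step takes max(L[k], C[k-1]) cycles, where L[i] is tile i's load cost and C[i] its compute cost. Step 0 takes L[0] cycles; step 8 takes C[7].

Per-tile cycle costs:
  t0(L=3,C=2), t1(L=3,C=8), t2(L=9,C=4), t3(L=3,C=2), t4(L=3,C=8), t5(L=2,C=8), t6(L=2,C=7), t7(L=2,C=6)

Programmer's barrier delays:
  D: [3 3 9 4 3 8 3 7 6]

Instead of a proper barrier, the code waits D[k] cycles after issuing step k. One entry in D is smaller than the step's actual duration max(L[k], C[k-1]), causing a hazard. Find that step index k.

[0] required=L[0]=3=3 vs D=3 ok
[1] required=max(L[1]=3,C[0]=2)=3 vs D=3 ok
[2] required=max(L[2]=9,C[1]=8)=9 vs D=9 ok
[3] required=max(L[3]=3,C[2]=4)=4 vs D=4 ok
[4] required=max(L[4]=3,C[3]=2)=3 vs D=3 ok
[5] required=max(L[5]=2,C[4]=8)=8 vs D=8 ok
[6] required=max(L[6]=2,C[5]=8)=8 vs D=3 SHORT
[7] required=max(L[7]=2,C[6]=7)=7 vs D=7 ok
[8] required=C[7]=6=6 vs D=6 ok

hazard at step 6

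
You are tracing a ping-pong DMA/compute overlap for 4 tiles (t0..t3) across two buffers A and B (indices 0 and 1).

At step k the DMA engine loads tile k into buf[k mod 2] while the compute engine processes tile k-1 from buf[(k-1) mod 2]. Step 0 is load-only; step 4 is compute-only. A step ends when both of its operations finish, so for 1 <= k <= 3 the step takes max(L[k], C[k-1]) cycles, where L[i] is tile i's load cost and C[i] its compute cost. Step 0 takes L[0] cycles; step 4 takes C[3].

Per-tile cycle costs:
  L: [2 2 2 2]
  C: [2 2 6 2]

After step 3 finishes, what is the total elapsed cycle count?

end_cycle[3] = 12

k=0 load=t0/2c comp=- wait=2 total=2
k=1 load=t1/2c comp=t0/2c wait=2 total=4
k=2 load=t2/2c comp=t1/2c wait=2 total=6
k=3 load=t3/2c comp=t2/6c wait=6 total=12
k=4 load=- comp=t3/2c wait=2 total=14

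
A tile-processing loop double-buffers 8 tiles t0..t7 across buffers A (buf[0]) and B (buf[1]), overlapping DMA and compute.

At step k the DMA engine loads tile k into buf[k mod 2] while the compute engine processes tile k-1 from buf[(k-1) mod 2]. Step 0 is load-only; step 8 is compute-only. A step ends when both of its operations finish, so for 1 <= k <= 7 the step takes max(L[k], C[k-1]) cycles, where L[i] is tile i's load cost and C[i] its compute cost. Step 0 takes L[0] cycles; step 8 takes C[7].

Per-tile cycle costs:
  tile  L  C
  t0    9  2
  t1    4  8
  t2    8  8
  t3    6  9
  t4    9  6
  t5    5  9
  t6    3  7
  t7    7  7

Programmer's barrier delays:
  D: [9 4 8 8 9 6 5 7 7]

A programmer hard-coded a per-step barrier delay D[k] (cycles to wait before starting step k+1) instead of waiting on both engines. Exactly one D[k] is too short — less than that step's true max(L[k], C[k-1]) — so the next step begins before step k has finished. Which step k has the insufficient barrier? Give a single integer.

step 0: need L[0]=9 = 9; D[0]=9 ok
step 1: need max(L[1]=4,C[0]=2) = 4; D[1]=4 ok
step 2: need max(L[2]=8,C[1]=8) = 8; D[2]=8 ok
step 3: need max(L[3]=6,C[2]=8) = 8; D[3]=8 ok
step 4: need max(L[4]=9,C[3]=9) = 9; D[4]=9 ok
step 5: need max(L[5]=5,C[4]=6) = 6; D[5]=6 ok
step 6: need max(L[6]=3,C[5]=9) = 9; D[6]=5 SHORT
step 7: need max(L[7]=7,C[6]=7) = 7; D[7]=7 ok
step 8: need C[7]=7 = 7; D[8]=7 ok

hazard at step 6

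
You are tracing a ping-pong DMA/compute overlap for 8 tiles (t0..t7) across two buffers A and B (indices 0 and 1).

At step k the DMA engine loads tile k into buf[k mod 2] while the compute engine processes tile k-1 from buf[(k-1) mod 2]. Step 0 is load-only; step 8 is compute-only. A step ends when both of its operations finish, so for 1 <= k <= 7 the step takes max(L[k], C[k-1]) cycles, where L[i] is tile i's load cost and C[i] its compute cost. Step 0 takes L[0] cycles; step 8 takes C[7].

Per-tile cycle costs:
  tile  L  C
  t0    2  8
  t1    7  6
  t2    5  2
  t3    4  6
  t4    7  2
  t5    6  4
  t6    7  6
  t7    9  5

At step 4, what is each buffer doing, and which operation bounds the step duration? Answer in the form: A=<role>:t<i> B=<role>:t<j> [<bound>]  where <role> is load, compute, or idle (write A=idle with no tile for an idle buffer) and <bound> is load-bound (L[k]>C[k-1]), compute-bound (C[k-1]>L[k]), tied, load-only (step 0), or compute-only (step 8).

step 4: A=load:t4 B=compute:t3 [load-bound]

[0] DMA t0→A (2c) ∥ CU idle ⇒ 2c, clock 2
[1] DMA t1→B (7c) ∥ CU A:t0 (8c) ⇒ 8c, clock 10
[2] DMA t2→A (5c) ∥ CU B:t1 (6c) ⇒ 6c, clock 16
[3] DMA t3→B (4c) ∥ CU A:t2 (2c) ⇒ 4c, clock 20
[4] DMA t4→A (7c) ∥ CU B:t3 (6c) ⇒ 7c, clock 27
[5] DMA t5→B (6c) ∥ CU A:t4 (2c) ⇒ 6c, clock 33
[6] DMA t6→A (7c) ∥ CU B:t5 (4c) ⇒ 7c, clock 40
[7] DMA t7→B (9c) ∥ CU A:t6 (6c) ⇒ 9c, clock 49
[8] DMA idle ∥ CU B:t7 (5c) ⇒ 5c, clock 54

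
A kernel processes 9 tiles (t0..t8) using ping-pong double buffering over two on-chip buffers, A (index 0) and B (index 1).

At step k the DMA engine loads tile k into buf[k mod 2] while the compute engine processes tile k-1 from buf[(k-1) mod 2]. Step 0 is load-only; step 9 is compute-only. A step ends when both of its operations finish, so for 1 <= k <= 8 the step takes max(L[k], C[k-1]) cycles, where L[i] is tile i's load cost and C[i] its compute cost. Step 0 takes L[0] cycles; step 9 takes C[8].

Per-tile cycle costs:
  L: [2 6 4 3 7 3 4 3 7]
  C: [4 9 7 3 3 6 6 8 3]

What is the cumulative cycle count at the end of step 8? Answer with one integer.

end_cycle[8] = 54

[0] DMA t0→A (2c) ∥ CU idle ⇒ 2c, clock 2
[1] DMA t1→B (6c) ∥ CU A:t0 (4c) ⇒ 6c, clock 8
[2] DMA t2→A (4c) ∥ CU B:t1 (9c) ⇒ 9c, clock 17
[3] DMA t3→B (3c) ∥ CU A:t2 (7c) ⇒ 7c, clock 24
[4] DMA t4→A (7c) ∥ CU B:t3 (3c) ⇒ 7c, clock 31
[5] DMA t5→B (3c) ∥ CU A:t4 (3c) ⇒ 3c, clock 34
[6] DMA t6→A (4c) ∥ CU B:t5 (6c) ⇒ 6c, clock 40
[7] DMA t7→B (3c) ∥ CU A:t6 (6c) ⇒ 6c, clock 46
[8] DMA t8→A (7c) ∥ CU B:t7 (8c) ⇒ 8c, clock 54
[9] DMA idle ∥ CU A:t8 (3c) ⇒ 3c, clock 57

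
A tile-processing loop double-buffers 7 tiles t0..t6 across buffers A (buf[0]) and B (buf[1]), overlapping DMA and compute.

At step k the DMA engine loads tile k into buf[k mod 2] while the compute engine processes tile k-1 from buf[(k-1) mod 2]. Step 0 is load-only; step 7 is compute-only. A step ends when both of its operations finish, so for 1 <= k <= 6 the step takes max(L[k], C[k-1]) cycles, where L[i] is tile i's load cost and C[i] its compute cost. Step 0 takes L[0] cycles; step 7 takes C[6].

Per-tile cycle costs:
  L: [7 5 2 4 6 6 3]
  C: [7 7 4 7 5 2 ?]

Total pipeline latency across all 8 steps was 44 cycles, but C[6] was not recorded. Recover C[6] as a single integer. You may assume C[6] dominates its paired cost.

C[6] = 3

step 0: dur = L[0]=7 = 7
step 1: dur = max(L[1]=5, C[0]=7) = 7
step 2: dur = max(L[2]=2, C[1]=7) = 7
step 3: dur = max(L[3]=4, C[2]=4) = 4
step 4: dur = max(L[4]=6, C[3]=7) = 7
step 5: dur = max(L[5]=6, C[4]=5) = 6
step 6: dur = max(L[6]=3, C[5]=2) = 3
step 7: dur = C[6]=? = C[6]  (unknown; binding)
sum of known step durations = 41
dur[7] = total - known = 44 - 41 = 3
C[6] is the binding max in step 7, so C[6] = dur[7] = 3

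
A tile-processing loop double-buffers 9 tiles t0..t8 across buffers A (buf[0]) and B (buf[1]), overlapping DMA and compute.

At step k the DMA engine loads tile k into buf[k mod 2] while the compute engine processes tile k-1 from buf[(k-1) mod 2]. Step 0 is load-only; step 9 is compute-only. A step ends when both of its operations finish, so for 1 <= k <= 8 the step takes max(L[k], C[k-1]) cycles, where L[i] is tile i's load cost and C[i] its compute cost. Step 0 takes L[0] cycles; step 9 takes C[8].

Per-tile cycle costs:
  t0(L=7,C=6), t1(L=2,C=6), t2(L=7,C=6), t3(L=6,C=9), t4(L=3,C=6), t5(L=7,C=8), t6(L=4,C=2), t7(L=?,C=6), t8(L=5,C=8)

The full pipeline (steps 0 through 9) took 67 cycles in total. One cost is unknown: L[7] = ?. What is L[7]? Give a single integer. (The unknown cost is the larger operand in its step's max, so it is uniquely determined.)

step 0 = dur = L[0]=7 = 7
step 1 = dur = max(L[1]=2, C[0]=6) = 6
step 2 = dur = max(L[2]=7, C[1]=6) = 7
step 3 = dur = max(L[3]=6, C[2]=6) = 6
step 4 = dur = max(L[4]=3, C[3]=9) = 9
step 5 = dur = max(L[5]=7, C[4]=6) = 7
step 6 = dur = max(L[6]=4, C[5]=8) = 8
step 7 = dur = max(L[7]=?, C[6]=2) = L[7]  (unknown; binding)
step 8 = dur = max(L[8]=5, C[7]=6) = 6
step 9 = dur = C[8]=8 = 8
sum of known step durations = 64
dur[7] = total - known = 67 - 64 = 3
L[7] is the binding max in step 7, so L[7] = dur[7] = 3

L[7] = 3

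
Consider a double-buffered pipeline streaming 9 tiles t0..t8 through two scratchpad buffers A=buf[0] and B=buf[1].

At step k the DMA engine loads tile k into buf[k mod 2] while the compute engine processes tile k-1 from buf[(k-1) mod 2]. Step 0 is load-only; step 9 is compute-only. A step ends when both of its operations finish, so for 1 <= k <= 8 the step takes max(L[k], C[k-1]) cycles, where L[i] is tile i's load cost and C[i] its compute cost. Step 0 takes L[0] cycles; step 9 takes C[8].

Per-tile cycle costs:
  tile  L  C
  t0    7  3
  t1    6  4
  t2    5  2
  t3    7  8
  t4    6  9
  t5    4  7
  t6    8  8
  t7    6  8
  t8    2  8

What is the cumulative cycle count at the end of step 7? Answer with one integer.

end_cycle[7] = 58

step 0: L[0]=7 → dur=7, Σ=7 | A=load:t0 B=idle [load-only]
step 1: L[1]=6 C[0]=3 → dur=6, Σ=13 | A=compute:t0 B=load:t1 [load-bound]
step 2: L[2]=5 C[1]=4 → dur=5, Σ=18 | A=load:t2 B=compute:t1 [load-bound]
step 3: L[3]=7 C[2]=2 → dur=7, Σ=25 | A=compute:t2 B=load:t3 [load-bound]
step 4: L[4]=6 C[3]=8 → dur=8, Σ=33 | A=load:t4 B=compute:t3 [compute-bound]
step 5: L[5]=4 C[4]=9 → dur=9, Σ=42 | A=compute:t4 B=load:t5 [compute-bound]
step 6: L[6]=8 C[5]=7 → dur=8, Σ=50 | A=load:t6 B=compute:t5 [load-bound]
step 7: L[7]=6 C[6]=8 → dur=8, Σ=58 | A=compute:t6 B=load:t7 [compute-bound]
step 8: L[8]=2 C[7]=8 → dur=8, Σ=66 | A=load:t8 B=compute:t7 [compute-bound]
step 9: C[8]=8 → dur=8, Σ=74 | A=compute:t8 B=idle [compute-only]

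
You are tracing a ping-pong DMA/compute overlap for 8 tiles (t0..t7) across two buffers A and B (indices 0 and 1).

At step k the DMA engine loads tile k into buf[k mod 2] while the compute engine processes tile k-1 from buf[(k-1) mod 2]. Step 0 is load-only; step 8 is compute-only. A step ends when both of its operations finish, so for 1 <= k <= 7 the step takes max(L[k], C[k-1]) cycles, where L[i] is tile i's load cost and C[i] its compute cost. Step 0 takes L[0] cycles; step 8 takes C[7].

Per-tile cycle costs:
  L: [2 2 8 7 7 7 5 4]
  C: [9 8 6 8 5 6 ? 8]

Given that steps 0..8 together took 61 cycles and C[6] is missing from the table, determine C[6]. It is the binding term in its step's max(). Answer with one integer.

step 0 = dur = L[0]=2 = 2
step 1 = dur = max(L[1]=2, C[0]=9) = 9
step 2 = dur = max(L[2]=8, C[1]=8) = 8
step 3 = dur = max(L[3]=7, C[2]=6) = 7
step 4 = dur = max(L[4]=7, C[3]=8) = 8
step 5 = dur = max(L[5]=7, C[4]=5) = 7
step 6 = dur = max(L[6]=5, C[5]=6) = 6
step 7 = dur = max(L[7]=4, C[6]=?) = C[6]  (unknown; binding)
step 8 = dur = C[7]=8 = 8
sum of known step durations = 55
dur[7] = total - known = 61 - 55 = 6
C[6] is the binding max in step 7, so C[6] = dur[7] = 6

C[6] = 6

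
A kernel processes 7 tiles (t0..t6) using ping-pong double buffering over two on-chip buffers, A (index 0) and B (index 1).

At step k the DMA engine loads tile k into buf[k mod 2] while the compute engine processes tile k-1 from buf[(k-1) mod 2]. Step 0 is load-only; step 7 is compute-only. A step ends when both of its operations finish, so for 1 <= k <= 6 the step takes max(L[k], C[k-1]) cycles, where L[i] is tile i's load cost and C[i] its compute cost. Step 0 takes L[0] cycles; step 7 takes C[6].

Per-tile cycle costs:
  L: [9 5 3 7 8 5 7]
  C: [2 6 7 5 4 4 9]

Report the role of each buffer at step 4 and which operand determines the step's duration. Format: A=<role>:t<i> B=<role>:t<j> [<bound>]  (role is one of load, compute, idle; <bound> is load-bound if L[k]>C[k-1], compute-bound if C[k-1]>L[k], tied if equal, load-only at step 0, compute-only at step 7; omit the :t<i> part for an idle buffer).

  0. 9=9c; end=9; A:t0 B:-
  1. max(5,2)=5c; end=14; A:t0 B:t1
  2. max(3,6)=6c; end=20; A:t2 B:t1
  3. max(7,7)=7c; end=27; A:t2 B:t3
  4. max(8,5)=8c; end=35; A:t4 B:t3
  5. max(5,4)=5c; end=40; A:t4 B:t5
  6. max(7,4)=7c; end=47; A:t6 B:t5
  7. 9=9c; end=56; A:t6 B:t5

step 4: A=load:t4 B=compute:t3 [load-bound]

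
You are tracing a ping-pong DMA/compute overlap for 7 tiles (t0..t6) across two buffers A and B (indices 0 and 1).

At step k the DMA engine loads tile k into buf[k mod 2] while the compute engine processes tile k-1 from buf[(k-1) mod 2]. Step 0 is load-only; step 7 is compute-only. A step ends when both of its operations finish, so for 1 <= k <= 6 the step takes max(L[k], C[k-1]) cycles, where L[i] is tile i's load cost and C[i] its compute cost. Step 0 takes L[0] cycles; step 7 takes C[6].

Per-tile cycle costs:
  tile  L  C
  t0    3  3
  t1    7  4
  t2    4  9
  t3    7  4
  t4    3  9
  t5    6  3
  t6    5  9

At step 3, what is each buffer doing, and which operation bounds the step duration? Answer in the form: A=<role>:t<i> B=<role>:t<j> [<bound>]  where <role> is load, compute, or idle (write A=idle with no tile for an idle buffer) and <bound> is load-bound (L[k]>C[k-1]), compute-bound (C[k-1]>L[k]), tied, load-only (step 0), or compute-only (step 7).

[0] DMA t0→A (3c) ∥ CU idle ⇒ 3c, clock 3
[1] DMA t1→B (7c) ∥ CU A:t0 (3c) ⇒ 7c, clock 10
[2] DMA t2→A (4c) ∥ CU B:t1 (4c) ⇒ 4c, clock 14
[3] DMA t3→B (7c) ∥ CU A:t2 (9c) ⇒ 9c, clock 23
[4] DMA t4→A (3c) ∥ CU B:t3 (4c) ⇒ 4c, clock 27
[5] DMA t5→B (6c) ∥ CU A:t4 (9c) ⇒ 9c, clock 36
[6] DMA t6→A (5c) ∥ CU B:t5 (3c) ⇒ 5c, clock 41
[7] DMA idle ∥ CU A:t6 (9c) ⇒ 9c, clock 50

step 3: A=compute:t2 B=load:t3 [compute-bound]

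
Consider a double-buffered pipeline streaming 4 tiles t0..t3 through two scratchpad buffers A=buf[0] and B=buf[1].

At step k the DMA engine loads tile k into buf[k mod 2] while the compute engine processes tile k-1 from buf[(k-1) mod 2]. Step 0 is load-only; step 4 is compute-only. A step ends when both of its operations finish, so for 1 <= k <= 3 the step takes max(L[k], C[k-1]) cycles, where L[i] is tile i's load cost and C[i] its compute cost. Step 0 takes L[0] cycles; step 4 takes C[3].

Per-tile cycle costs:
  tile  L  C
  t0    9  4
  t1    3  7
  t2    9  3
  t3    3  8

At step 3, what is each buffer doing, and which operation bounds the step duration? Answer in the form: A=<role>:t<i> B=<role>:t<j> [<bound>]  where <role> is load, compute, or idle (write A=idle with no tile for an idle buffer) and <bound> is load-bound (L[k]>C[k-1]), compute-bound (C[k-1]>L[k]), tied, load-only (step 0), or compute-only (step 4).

step 0: L[0]=9 → dur=9, Σ=9 | A=load:t0 B=idle [load-only]
step 1: L[1]=3 C[0]=4 → dur=4, Σ=13 | A=compute:t0 B=load:t1 [compute-bound]
step 2: L[2]=9 C[1]=7 → dur=9, Σ=22 | A=load:t2 B=compute:t1 [load-bound]
step 3: L[3]=3 C[2]=3 → dur=3, Σ=25 | A=compute:t2 B=load:t3 [tied]
step 4: C[3]=8 → dur=8, Σ=33 | A=idle B=compute:t3 [compute-only]

step 3: A=compute:t2 B=load:t3 [tied]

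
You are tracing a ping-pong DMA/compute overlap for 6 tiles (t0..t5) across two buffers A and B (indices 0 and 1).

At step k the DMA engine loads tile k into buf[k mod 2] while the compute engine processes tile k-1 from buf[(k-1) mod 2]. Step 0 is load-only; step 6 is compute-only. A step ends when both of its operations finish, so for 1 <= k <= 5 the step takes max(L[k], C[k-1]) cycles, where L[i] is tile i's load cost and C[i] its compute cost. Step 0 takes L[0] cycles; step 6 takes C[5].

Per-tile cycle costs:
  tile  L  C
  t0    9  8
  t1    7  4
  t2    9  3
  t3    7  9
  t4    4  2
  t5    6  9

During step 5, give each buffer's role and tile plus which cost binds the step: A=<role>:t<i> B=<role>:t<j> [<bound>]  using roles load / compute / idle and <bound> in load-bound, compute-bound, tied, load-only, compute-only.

  0. 9=9c; end=9; A:t0 B:-
  1. max(7,8)=8c; end=17; A:t0 B:t1
  2. max(9,4)=9c; end=26; A:t2 B:t1
  3. max(7,3)=7c; end=33; A:t2 B:t3
  4. max(4,9)=9c; end=42; A:t4 B:t3
  5. max(6,2)=6c; end=48; A:t4 B:t5
  6. 9=9c; end=57; A:t4 B:t5

step 5: A=compute:t4 B=load:t5 [load-bound]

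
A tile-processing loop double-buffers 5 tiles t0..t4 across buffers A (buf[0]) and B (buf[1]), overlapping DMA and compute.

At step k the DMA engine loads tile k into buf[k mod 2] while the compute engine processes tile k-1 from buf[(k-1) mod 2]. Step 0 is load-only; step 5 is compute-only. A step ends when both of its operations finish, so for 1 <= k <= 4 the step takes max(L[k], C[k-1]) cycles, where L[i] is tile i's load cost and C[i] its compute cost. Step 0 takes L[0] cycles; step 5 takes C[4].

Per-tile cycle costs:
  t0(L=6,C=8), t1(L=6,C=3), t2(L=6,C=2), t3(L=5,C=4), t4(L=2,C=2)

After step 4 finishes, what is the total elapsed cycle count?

  0. 6=6c; end=6; A:t0 B:-
  1. max(6,8)=8c; end=14; A:t0 B:t1
  2. max(6,3)=6c; end=20; A:t2 B:t1
  3. max(5,2)=5c; end=25; A:t2 B:t3
  4. max(2,4)=4c; end=29; A:t4 B:t3
  5. 2=2c; end=31; A:t4 B:t3

end_cycle[4] = 29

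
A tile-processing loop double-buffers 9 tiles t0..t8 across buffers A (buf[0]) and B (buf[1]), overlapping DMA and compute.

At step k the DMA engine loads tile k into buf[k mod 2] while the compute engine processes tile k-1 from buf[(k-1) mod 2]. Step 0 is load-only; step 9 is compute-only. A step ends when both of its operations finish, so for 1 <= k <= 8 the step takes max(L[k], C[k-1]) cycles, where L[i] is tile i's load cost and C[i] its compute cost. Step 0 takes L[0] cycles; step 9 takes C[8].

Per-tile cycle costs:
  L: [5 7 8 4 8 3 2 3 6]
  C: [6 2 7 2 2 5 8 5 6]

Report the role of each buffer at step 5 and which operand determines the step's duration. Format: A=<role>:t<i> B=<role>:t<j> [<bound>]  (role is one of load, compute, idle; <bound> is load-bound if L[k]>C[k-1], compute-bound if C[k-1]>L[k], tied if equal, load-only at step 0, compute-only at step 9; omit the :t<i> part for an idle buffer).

step 5: A=compute:t4 B=load:t5 [load-bound]

k=0 load=t0/5c comp=- wait=5 total=5
k=1 load=t1/7c comp=t0/6c wait=7 total=12
k=2 load=t2/8c comp=t1/2c wait=8 total=20
k=3 load=t3/4c comp=t2/7c wait=7 total=27
k=4 load=t4/8c comp=t3/2c wait=8 total=35
k=5 load=t5/3c comp=t4/2c wait=3 total=38
k=6 load=t6/2c comp=t5/5c wait=5 total=43
k=7 load=t7/3c comp=t6/8c wait=8 total=51
k=8 load=t8/6c comp=t7/5c wait=6 total=57
k=9 load=- comp=t8/6c wait=6 total=63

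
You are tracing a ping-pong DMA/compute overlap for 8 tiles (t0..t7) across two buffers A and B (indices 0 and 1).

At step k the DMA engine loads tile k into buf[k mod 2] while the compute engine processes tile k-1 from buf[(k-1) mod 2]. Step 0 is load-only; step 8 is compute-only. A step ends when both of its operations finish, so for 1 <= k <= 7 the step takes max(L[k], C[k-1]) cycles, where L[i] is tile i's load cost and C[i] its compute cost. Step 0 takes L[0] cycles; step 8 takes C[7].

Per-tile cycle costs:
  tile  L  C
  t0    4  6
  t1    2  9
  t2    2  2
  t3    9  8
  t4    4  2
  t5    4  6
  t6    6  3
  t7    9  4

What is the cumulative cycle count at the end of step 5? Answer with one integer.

k=0 load=t0/4c comp=- wait=4 total=4
k=1 load=t1/2c comp=t0/6c wait=6 total=10
k=2 load=t2/2c comp=t1/9c wait=9 total=19
k=3 load=t3/9c comp=t2/2c wait=9 total=28
k=4 load=t4/4c comp=t3/8c wait=8 total=36
k=5 load=t5/4c comp=t4/2c wait=4 total=40
k=6 load=t6/6c comp=t5/6c wait=6 total=46
k=7 load=t7/9c comp=t6/3c wait=9 total=55
k=8 load=- comp=t7/4c wait=4 total=59

end_cycle[5] = 40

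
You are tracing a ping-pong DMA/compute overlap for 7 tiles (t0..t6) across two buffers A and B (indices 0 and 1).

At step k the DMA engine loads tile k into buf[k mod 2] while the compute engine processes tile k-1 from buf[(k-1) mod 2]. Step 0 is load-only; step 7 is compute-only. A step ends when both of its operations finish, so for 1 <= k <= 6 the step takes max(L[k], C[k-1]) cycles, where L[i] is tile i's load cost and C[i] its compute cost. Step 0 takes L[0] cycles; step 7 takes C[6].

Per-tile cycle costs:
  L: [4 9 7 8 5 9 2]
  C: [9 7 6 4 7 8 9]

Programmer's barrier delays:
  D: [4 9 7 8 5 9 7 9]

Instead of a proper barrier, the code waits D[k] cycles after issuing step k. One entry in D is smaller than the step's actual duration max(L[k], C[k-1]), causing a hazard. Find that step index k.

step 0: need L[0]=4 = 4; D[0]=4 ok
step 1: need max(L[1]=9,C[0]=9) = 9; D[1]=9 ok
step 2: need max(L[2]=7,C[1]=7) = 7; D[2]=7 ok
step 3: need max(L[3]=8,C[2]=6) = 8; D[3]=8 ok
step 4: need max(L[4]=5,C[3]=4) = 5; D[4]=5 ok
step 5: need max(L[5]=9,C[4]=7) = 9; D[5]=9 ok
step 6: need max(L[6]=2,C[5]=8) = 8; D[6]=7 SHORT
step 7: need C[6]=9 = 9; D[7]=9 ok

hazard at step 6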